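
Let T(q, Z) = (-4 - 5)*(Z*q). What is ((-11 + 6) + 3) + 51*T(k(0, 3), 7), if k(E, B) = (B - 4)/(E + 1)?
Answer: 3211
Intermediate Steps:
k(E, B) = (-4 + B)/(1 + E)
T(q, Z) = -9*Z*q
((-11 + 6) + 3) + 51*T(k(0, 3), 7) = ((-11 + 6) + 3) + 51*(-9*7*(-4 + 3)/(1 + 0)) = (-5 + 3) + 51*(-9*7*-1/1) = -2 + 51*(-9*7*1*(-1)) = -2 + 51*(-9*7*(-1)) = -2 + 51*63 = -2 + 3213 = 3211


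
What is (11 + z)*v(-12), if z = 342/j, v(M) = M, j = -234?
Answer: -1488/13 ≈ -114.46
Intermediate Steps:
z = -19/13 (z = 342/(-234) = 342*(-1/234) = -19/13 ≈ -1.4615)
(11 + z)*v(-12) = (11 - 19/13)*(-12) = (124/13)*(-12) = -1488/13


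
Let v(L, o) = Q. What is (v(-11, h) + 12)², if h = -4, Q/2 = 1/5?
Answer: 3844/25 ≈ 153.76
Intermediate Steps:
Q = ⅖ (Q = 2/5 = 2*(⅕) = ⅖ ≈ 0.40000)
v(L, o) = ⅖
(v(-11, h) + 12)² = (⅖ + 12)² = (62/5)² = 3844/25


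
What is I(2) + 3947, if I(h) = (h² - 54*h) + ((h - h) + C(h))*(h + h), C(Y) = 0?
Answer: 3843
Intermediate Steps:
I(h) = h² - 54*h (I(h) = (h² - 54*h) + ((h - h) + 0)*(h + h) = (h² - 54*h) + (0 + 0)*(2*h) = (h² - 54*h) + 0*(2*h) = (h² - 54*h) + 0 = h² - 54*h)
I(2) + 3947 = 2*(-54 + 2) + 3947 = 2*(-52) + 3947 = -104 + 3947 = 3843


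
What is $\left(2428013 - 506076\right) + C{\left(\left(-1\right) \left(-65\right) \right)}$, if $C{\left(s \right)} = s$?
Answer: $1922002$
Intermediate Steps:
$\left(2428013 - 506076\right) + C{\left(\left(-1\right) \left(-65\right) \right)} = \left(2428013 - 506076\right) - -65 = 1921937 + 65 = 1922002$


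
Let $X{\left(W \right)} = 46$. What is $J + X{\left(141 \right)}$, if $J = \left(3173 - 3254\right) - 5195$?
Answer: $-5230$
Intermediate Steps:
$J = -5276$ ($J = -81 - 5195 = -5276$)
$J + X{\left(141 \right)} = -5276 + 46 = -5230$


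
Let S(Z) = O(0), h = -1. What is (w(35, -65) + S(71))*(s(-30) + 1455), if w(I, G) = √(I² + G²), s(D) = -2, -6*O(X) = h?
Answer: 1453/6 + 7265*√218 ≈ 1.0751e+5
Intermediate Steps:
O(X) = ⅙ (O(X) = -⅙*(-1) = ⅙)
S(Z) = ⅙
w(I, G) = √(G² + I²)
(w(35, -65) + S(71))*(s(-30) + 1455) = (√((-65)² + 35²) + ⅙)*(-2 + 1455) = (√(4225 + 1225) + ⅙)*1453 = (√5450 + ⅙)*1453 = (5*√218 + ⅙)*1453 = (⅙ + 5*√218)*1453 = 1453/6 + 7265*√218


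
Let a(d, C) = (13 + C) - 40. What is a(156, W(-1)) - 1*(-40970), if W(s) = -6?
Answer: 40937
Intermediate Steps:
a(d, C) = -27 + C
a(156, W(-1)) - 1*(-40970) = (-27 - 6) - 1*(-40970) = -33 + 40970 = 40937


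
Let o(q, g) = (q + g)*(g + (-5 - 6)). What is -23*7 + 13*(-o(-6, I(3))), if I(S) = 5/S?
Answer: -6181/9 ≈ -686.78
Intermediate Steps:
o(q, g) = (-11 + g)*(g + q) (o(q, g) = (g + q)*(g - 11) = (g + q)*(-11 + g) = (-11 + g)*(g + q))
-23*7 + 13*(-o(-6, I(3))) = -23*7 + 13*(-((5/3)**2 - 55/3 - 11*(-6) + (5/3)*(-6))) = -161 + 13*(-((5*(1/3))**2 - 55/3 + 66 + (5*(1/3))*(-6))) = -161 + 13*(-((5/3)**2 - 11*5/3 + 66 + (5/3)*(-6))) = -161 + 13*(-(25/9 - 55/3 + 66 - 10)) = -161 + 13*(-1*364/9) = -161 + 13*(-364/9) = -161 - 4732/9 = -6181/9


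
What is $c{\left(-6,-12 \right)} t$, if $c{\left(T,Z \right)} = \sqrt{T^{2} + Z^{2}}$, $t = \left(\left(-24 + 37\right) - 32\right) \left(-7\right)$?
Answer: $798 \sqrt{5} \approx 1784.4$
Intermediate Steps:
$t = 133$ ($t = \left(13 - 32\right) \left(-7\right) = \left(-19\right) \left(-7\right) = 133$)
$c{\left(-6,-12 \right)} t = \sqrt{\left(-6\right)^{2} + \left(-12\right)^{2}} \cdot 133 = \sqrt{36 + 144} \cdot 133 = \sqrt{180} \cdot 133 = 6 \sqrt{5} \cdot 133 = 798 \sqrt{5}$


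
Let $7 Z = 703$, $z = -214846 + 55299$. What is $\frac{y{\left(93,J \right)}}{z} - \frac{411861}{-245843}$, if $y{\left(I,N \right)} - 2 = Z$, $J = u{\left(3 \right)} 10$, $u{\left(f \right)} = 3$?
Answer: $\frac{459802039338}{274564591847} \approx 1.6747$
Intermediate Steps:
$z = -159547$
$Z = \frac{703}{7}$ ($Z = \frac{1}{7} \cdot 703 = \frac{703}{7} \approx 100.43$)
$J = 30$ ($J = 3 \cdot 10 = 30$)
$y{\left(I,N \right)} = \frac{717}{7}$ ($y{\left(I,N \right)} = 2 + \frac{703}{7} = \frac{717}{7}$)
$\frac{y{\left(93,J \right)}}{z} - \frac{411861}{-245843} = \frac{717}{7 \left(-159547\right)} - \frac{411861}{-245843} = \frac{717}{7} \left(- \frac{1}{159547}\right) - - \frac{411861}{245843} = - \frac{717}{1116829} + \frac{411861}{245843} = \frac{459802039338}{274564591847}$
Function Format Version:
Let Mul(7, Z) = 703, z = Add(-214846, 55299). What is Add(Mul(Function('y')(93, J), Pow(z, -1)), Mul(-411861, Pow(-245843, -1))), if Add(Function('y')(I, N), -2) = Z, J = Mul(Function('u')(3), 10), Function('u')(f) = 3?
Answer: Rational(459802039338, 274564591847) ≈ 1.6747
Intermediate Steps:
z = -159547
Z = Rational(703, 7) (Z = Mul(Rational(1, 7), 703) = Rational(703, 7) ≈ 100.43)
J = 30 (J = Mul(3, 10) = 30)
Function('y')(I, N) = Rational(717, 7) (Function('y')(I, N) = Add(2, Rational(703, 7)) = Rational(717, 7))
Add(Mul(Function('y')(93, J), Pow(z, -1)), Mul(-411861, Pow(-245843, -1))) = Add(Mul(Rational(717, 7), Pow(-159547, -1)), Mul(-411861, Pow(-245843, -1))) = Add(Mul(Rational(717, 7), Rational(-1, 159547)), Mul(-411861, Rational(-1, 245843))) = Add(Rational(-717, 1116829), Rational(411861, 245843)) = Rational(459802039338, 274564591847)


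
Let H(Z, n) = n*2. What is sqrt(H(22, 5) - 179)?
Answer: 13*I ≈ 13.0*I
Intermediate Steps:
H(Z, n) = 2*n
sqrt(H(22, 5) - 179) = sqrt(2*5 - 179) = sqrt(10 - 179) = sqrt(-169) = 13*I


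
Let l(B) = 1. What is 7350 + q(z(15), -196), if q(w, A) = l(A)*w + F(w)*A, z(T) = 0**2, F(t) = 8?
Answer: 5782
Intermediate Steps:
z(T) = 0
q(w, A) = w + 8*A (q(w, A) = 1*w + 8*A = w + 8*A)
7350 + q(z(15), -196) = 7350 + (0 + 8*(-196)) = 7350 + (0 - 1568) = 7350 - 1568 = 5782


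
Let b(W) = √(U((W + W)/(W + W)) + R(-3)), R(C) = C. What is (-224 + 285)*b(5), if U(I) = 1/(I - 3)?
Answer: 61*I*√14/2 ≈ 114.12*I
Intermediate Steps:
U(I) = 1/(-3 + I)
b(W) = I*√14/2 (b(W) = √(1/(-3 + (W + W)/(W + W)) - 3) = √(1/(-3 + (2*W)/((2*W))) - 3) = √(1/(-3 + (2*W)*(1/(2*W))) - 3) = √(1/(-3 + 1) - 3) = √(1/(-2) - 3) = √(-½ - 3) = √(-7/2) = I*√14/2)
(-224 + 285)*b(5) = (-224 + 285)*(I*√14/2) = 61*(I*√14/2) = 61*I*√14/2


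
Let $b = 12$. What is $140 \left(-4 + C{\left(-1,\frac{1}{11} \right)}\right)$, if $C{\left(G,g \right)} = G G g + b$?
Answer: $\frac{12460}{11} \approx 1132.7$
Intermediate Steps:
$C{\left(G,g \right)} = 12 + g G^{2}$ ($C{\left(G,g \right)} = G G g + 12 = G^{2} g + 12 = g G^{2} + 12 = 12 + g G^{2}$)
$140 \left(-4 + C{\left(-1,\frac{1}{11} \right)}\right) = 140 \left(-4 + \left(12 + \frac{\left(-1\right)^{2}}{11}\right)\right) = 140 \left(-4 + \left(12 + \frac{1}{11} \cdot 1\right)\right) = 140 \left(-4 + \left(12 + \frac{1}{11}\right)\right) = 140 \left(-4 + \frac{133}{11}\right) = 140 \cdot \frac{89}{11} = \frac{12460}{11}$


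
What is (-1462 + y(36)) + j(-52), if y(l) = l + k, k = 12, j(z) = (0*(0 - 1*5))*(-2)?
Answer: -1414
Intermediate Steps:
j(z) = 0 (j(z) = (0*(0 - 5))*(-2) = (0*(-5))*(-2) = 0*(-2) = 0)
y(l) = 12 + l (y(l) = l + 12 = 12 + l)
(-1462 + y(36)) + j(-52) = (-1462 + (12 + 36)) + 0 = (-1462 + 48) + 0 = -1414 + 0 = -1414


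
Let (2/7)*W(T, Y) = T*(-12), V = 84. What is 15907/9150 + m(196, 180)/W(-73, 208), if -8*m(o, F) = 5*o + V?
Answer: 188706/111325 ≈ 1.6951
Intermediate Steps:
W(T, Y) = -42*T (W(T, Y) = 7*(T*(-12))/2 = 7*(-12*T)/2 = -42*T)
m(o, F) = -21/2 - 5*o/8 (m(o, F) = -(5*o + 84)/8 = -(84 + 5*o)/8 = -21/2 - 5*o/8)
15907/9150 + m(196, 180)/W(-73, 208) = 15907/9150 + (-21/2 - 5/8*196)/((-42*(-73))) = 15907*(1/9150) + (-21/2 - 245/2)/3066 = 15907/9150 - 133*1/3066 = 15907/9150 - 19/438 = 188706/111325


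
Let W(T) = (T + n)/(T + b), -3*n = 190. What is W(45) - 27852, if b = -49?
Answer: -334169/12 ≈ -27847.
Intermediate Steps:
n = -190/3 (n = -1/3*190 = -190/3 ≈ -63.333)
W(T) = (-190/3 + T)/(-49 + T) (W(T) = (T - 190/3)/(T - 49) = (-190/3 + T)/(-49 + T))
W(45) - 27852 = (-190/3 + 45)/(-49 + 45) - 27852 = -55/3/(-4) - 27852 = -1/4*(-55/3) - 27852 = 55/12 - 27852 = -334169/12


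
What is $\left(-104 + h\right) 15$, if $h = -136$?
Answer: $-3600$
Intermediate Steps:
$\left(-104 + h\right) 15 = \left(-104 - 136\right) 15 = \left(-240\right) 15 = -3600$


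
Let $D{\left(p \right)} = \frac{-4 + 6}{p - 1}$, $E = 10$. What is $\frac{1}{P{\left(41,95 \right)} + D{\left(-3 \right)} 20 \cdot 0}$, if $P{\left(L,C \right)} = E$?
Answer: $\frac{1}{10} \approx 0.1$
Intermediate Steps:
$P{\left(L,C \right)} = 10$
$D{\left(p \right)} = \frac{2}{-1 + p}$
$\frac{1}{P{\left(41,95 \right)} + D{\left(-3 \right)} 20 \cdot 0} = \frac{1}{10 + \frac{2}{-1 - 3} \cdot 20 \cdot 0} = \frac{1}{10 + \frac{2}{-4} \cdot 20 \cdot 0} = \frac{1}{10 + 2 \left(- \frac{1}{4}\right) 20 \cdot 0} = \frac{1}{10 + \left(- \frac{1}{2}\right) 20 \cdot 0} = \frac{1}{10 - 0} = \frac{1}{10 + 0} = \frac{1}{10}$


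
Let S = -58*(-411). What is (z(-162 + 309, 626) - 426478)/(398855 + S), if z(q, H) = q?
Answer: -426331/422693 ≈ -1.0086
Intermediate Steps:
S = 23838
(z(-162 + 309, 626) - 426478)/(398855 + S) = ((-162 + 309) - 426478)/(398855 + 23838) = (147 - 426478)/422693 = -426331*1/422693 = -426331/422693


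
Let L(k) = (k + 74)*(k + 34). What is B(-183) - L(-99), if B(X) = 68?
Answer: -1557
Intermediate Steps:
L(k) = (34 + k)*(74 + k) (L(k) = (74 + k)*(34 + k) = (34 + k)*(74 + k))
B(-183) - L(-99) = 68 - (2516 + (-99)² + 108*(-99)) = 68 - (2516 + 9801 - 10692) = 68 - 1*1625 = 68 - 1625 = -1557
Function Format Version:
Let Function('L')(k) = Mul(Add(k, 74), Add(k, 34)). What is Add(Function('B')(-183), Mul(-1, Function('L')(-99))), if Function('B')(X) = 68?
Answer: -1557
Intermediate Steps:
Function('L')(k) = Mul(Add(34, k), Add(74, k)) (Function('L')(k) = Mul(Add(74, k), Add(34, k)) = Mul(Add(34, k), Add(74, k)))
Add(Function('B')(-183), Mul(-1, Function('L')(-99))) = Add(68, Mul(-1, Add(2516, Pow(-99, 2), Mul(108, -99)))) = Add(68, Mul(-1, Add(2516, 9801, -10692))) = Add(68, Mul(-1, 1625)) = Add(68, -1625) = -1557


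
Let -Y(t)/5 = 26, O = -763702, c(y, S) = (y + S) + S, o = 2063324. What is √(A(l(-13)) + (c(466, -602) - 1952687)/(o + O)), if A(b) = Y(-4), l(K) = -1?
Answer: 3*I*√24678996520030/1299622 ≈ 11.467*I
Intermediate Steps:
c(y, S) = y + 2*S (c(y, S) = (S + y) + S = y + 2*S)
Y(t) = -130 (Y(t) = -5*26 = -130)
A(b) = -130
√(A(l(-13)) + (c(466, -602) - 1952687)/(o + O)) = √(-130 + ((466 + 2*(-602)) - 1952687)/(2063324 - 763702)) = √(-130 + ((466 - 1204) - 1952687)/1299622) = √(-130 + (-738 - 1952687)*(1/1299622)) = √(-130 - 1953425*1/1299622) = √(-130 - 1953425/1299622) = √(-170904285/1299622) = 3*I*√24678996520030/1299622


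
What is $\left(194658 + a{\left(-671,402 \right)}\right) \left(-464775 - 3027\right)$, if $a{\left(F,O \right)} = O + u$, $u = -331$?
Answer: $-91094615658$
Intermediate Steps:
$a{\left(F,O \right)} = -331 + O$ ($a{\left(F,O \right)} = O - 331 = -331 + O$)
$\left(194658 + a{\left(-671,402 \right)}\right) \left(-464775 - 3027\right) = \left(194658 + \left(-331 + 402\right)\right) \left(-464775 - 3027\right) = \left(194658 + 71\right) \left(-467802\right) = 194729 \left(-467802\right) = -91094615658$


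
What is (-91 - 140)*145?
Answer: -33495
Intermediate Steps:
(-91 - 140)*145 = -231*145 = -33495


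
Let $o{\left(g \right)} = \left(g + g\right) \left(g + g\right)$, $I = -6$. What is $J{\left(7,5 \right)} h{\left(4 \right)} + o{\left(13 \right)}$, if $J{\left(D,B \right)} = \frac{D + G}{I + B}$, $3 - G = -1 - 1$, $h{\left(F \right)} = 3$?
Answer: $640$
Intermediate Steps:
$o{\left(g \right)} = 4 g^{2}$ ($o{\left(g \right)} = 2 g 2 g = 4 g^{2}$)
$G = 5$ ($G = 3 - \left(-1 - 1\right) = 3 - -2 = 3 + 2 = 5$)
$J{\left(D,B \right)} = \frac{5 + D}{-6 + B}$ ($J{\left(D,B \right)} = \frac{D + 5}{-6 + B} = \frac{5 + D}{-6 + B}$)
$J{\left(7,5 \right)} h{\left(4 \right)} + o{\left(13 \right)} = \frac{5 + 7}{-6 + 5} \cdot 3 + 4 \cdot 13^{2} = \frac{1}{-1} \cdot 12 \cdot 3 + 4 \cdot 169 = \left(-1\right) 12 \cdot 3 + 676 = \left(-12\right) 3 + 676 = -36 + 676 = 640$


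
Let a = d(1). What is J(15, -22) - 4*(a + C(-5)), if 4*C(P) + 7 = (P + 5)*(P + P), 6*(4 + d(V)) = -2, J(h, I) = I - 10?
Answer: -23/3 ≈ -7.6667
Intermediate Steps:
J(h, I) = -10 + I
d(V) = -13/3 (d(V) = -4 + (1/6)*(-2) = -4 - 1/3 = -13/3)
C(P) = -7/4 + P*(5 + P)/2 (C(P) = -7/4 + ((P + 5)*(P + P))/4 = -7/4 + ((5 + P)*(2*P))/4 = -7/4 + (2*P*(5 + P))/4 = -7/4 + P*(5 + P)/2)
a = -13/3 ≈ -4.3333
J(15, -22) - 4*(a + C(-5)) = (-10 - 22) - 4*(-13/3 + (-7/4 + (1/2)*(-5)**2 + (5/2)*(-5))) = -32 - 4*(-13/3 + (-7/4 + (1/2)*25 - 25/2)) = -32 - 4*(-13/3 + (-7/4 + 25/2 - 25/2)) = -32 - 4*(-13/3 - 7/4) = -32 - 4*(-73/12) = -32 + 73/3 = -23/3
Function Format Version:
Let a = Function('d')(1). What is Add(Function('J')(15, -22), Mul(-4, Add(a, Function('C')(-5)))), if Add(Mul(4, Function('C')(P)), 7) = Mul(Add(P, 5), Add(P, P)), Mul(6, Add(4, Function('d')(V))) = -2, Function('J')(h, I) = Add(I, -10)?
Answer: Rational(-23, 3) ≈ -7.6667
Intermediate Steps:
Function('J')(h, I) = Add(-10, I)
Function('d')(V) = Rational(-13, 3) (Function('d')(V) = Add(-4, Mul(Rational(1, 6), -2)) = Add(-4, Rational(-1, 3)) = Rational(-13, 3))
Function('C')(P) = Add(Rational(-7, 4), Mul(Rational(1, 2), P, Add(5, P))) (Function('C')(P) = Add(Rational(-7, 4), Mul(Rational(1, 4), Mul(Add(P, 5), Add(P, P)))) = Add(Rational(-7, 4), Mul(Rational(1, 4), Mul(Add(5, P), Mul(2, P)))) = Add(Rational(-7, 4), Mul(Rational(1, 4), Mul(2, P, Add(5, P)))) = Add(Rational(-7, 4), Mul(Rational(1, 2), P, Add(5, P))))
a = Rational(-13, 3) ≈ -4.3333
Add(Function('J')(15, -22), Mul(-4, Add(a, Function('C')(-5)))) = Add(Add(-10, -22), Mul(-4, Add(Rational(-13, 3), Add(Rational(-7, 4), Mul(Rational(1, 2), Pow(-5, 2)), Mul(Rational(5, 2), -5))))) = Add(-32, Mul(-4, Add(Rational(-13, 3), Add(Rational(-7, 4), Mul(Rational(1, 2), 25), Rational(-25, 2))))) = Add(-32, Mul(-4, Add(Rational(-13, 3), Add(Rational(-7, 4), Rational(25, 2), Rational(-25, 2))))) = Add(-32, Mul(-4, Add(Rational(-13, 3), Rational(-7, 4)))) = Add(-32, Mul(-4, Rational(-73, 12))) = Add(-32, Rational(73, 3)) = Rational(-23, 3)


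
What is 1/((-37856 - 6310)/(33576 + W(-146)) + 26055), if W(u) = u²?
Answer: 27446/715083447 ≈ 3.8382e-5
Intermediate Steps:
1/((-37856 - 6310)/(33576 + W(-146)) + 26055) = 1/((-37856 - 6310)/(33576 + (-146)²) + 26055) = 1/(-44166/(33576 + 21316) + 26055) = 1/(-44166/54892 + 26055) = 1/(-44166*1/54892 + 26055) = 1/(-22083/27446 + 26055) = 1/(715083447/27446) = 27446/715083447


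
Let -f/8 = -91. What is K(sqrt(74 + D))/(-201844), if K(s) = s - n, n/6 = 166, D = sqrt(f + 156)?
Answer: 249/50461 - sqrt(74 + 2*sqrt(221))/201844 ≈ 0.0048840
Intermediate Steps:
f = 728 (f = -8*(-91) = 728)
D = 2*sqrt(221) (D = sqrt(728 + 156) = sqrt(884) = 2*sqrt(221) ≈ 29.732)
n = 996 (n = 6*166 = 996)
K(s) = -996 + s (K(s) = s - 1*996 = s - 996 = -996 + s)
K(sqrt(74 + D))/(-201844) = (-996 + sqrt(74 + 2*sqrt(221)))/(-201844) = (-996 + sqrt(74 + 2*sqrt(221)))*(-1/201844) = 249/50461 - sqrt(74 + 2*sqrt(221))/201844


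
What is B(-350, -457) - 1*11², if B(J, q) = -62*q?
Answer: 28213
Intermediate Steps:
B(-350, -457) - 1*11² = -62*(-457) - 1*11² = 28334 - 1*121 = 28334 - 121 = 28213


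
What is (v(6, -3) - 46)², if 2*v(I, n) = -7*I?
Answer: 4489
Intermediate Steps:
v(I, n) = -7*I/2 (v(I, n) = (-7*I)/2 = -7*I/2)
(v(6, -3) - 46)² = (-7/2*6 - 46)² = (-21 - 46)² = (-67)² = 4489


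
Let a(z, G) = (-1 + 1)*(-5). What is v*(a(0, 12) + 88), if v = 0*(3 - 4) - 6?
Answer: -528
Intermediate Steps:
a(z, G) = 0 (a(z, G) = 0*(-5) = 0)
v = -6 (v = 0*(-1) - 6 = 0 - 6 = -6)
v*(a(0, 12) + 88) = -6*(0 + 88) = -6*88 = -528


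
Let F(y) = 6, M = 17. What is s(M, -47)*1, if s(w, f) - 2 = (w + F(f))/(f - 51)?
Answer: 173/98 ≈ 1.7653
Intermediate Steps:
s(w, f) = 2 + (6 + w)/(-51 + f) (s(w, f) = 2 + (w + 6)/(f - 51) = 2 + (6 + w)/(-51 + f))
s(M, -47)*1 = ((-96 + 17 + 2*(-47))/(-51 - 47))*1 = ((-96 + 17 - 94)/(-98))*1 = -1/98*(-173)*1 = (173/98)*1 = 173/98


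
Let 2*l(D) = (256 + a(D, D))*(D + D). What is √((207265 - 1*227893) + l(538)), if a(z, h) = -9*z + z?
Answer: 2*I*√549613 ≈ 1482.7*I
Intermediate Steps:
a(z, h) = -8*z
l(D) = D*(256 - 8*D) (l(D) = ((256 - 8*D)*(D + D))/2 = ((256 - 8*D)*(2*D))/2 = (2*D*(256 - 8*D))/2 = D*(256 - 8*D))
√((207265 - 1*227893) + l(538)) = √((207265 - 1*227893) + 8*538*(32 - 1*538)) = √((207265 - 227893) + 8*538*(32 - 538)) = √(-20628 + 8*538*(-506)) = √(-20628 - 2177824) = √(-2198452) = 2*I*√549613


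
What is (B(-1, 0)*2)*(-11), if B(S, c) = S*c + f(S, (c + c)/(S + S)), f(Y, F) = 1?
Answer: -22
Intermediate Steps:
B(S, c) = 1 + S*c (B(S, c) = S*c + 1 = 1 + S*c)
(B(-1, 0)*2)*(-11) = ((1 - 1*0)*2)*(-11) = ((1 + 0)*2)*(-11) = (1*2)*(-11) = 2*(-11) = -22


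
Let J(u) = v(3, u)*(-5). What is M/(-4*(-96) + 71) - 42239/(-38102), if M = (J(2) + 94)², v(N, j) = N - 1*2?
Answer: 321024687/17336410 ≈ 18.517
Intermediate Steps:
v(N, j) = -2 + N (v(N, j) = N - 2 = -2 + N)
J(u) = -5 (J(u) = (-2 + 3)*(-5) = 1*(-5) = -5)
M = 7921 (M = (-5 + 94)² = 89² = 7921)
M/(-4*(-96) + 71) - 42239/(-38102) = 7921/(-4*(-96) + 71) - 42239/(-38102) = 7921/(384 + 71) - 42239*(-1/38102) = 7921/455 + 42239/38102 = 321024687/17336410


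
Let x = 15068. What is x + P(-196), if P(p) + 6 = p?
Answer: 14866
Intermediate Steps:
P(p) = -6 + p
x + P(-196) = 15068 + (-6 - 196) = 15068 - 202 = 14866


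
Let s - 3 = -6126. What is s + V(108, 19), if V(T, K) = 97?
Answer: -6026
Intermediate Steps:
s = -6123 (s = 3 - 6126 = -6123)
s + V(108, 19) = -6123 + 97 = -6026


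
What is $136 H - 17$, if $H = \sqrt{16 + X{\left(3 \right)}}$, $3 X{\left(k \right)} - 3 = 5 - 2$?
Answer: $-17 + 408 \sqrt{2} \approx 560.0$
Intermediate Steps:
$X{\left(k \right)} = 2$ ($X{\left(k \right)} = 1 + \frac{5 - 2}{3} = 1 + \frac{1}{3} \cdot 3 = 1 + 1 = 2$)
$H = 3 \sqrt{2}$ ($H = \sqrt{16 + 2} = \sqrt{18} = 3 \sqrt{2} \approx 4.2426$)
$136 H - 17 = 136 \cdot 3 \sqrt{2} - 17 = 408 \sqrt{2} - 17 = -17 + 408 \sqrt{2}$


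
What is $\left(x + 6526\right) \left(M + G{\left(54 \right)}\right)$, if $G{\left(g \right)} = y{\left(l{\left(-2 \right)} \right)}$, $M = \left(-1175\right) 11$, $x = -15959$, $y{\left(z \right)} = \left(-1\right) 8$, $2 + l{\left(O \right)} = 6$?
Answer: $121996989$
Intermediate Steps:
$l{\left(O \right)} = 4$ ($l{\left(O \right)} = -2 + 6 = 4$)
$y{\left(z \right)} = -8$
$M = -12925$
$G{\left(g \right)} = -8$
$\left(x + 6526\right) \left(M + G{\left(54 \right)}\right) = \left(-15959 + 6526\right) \left(-12925 - 8\right) = \left(-9433\right) \left(-12933\right) = 121996989$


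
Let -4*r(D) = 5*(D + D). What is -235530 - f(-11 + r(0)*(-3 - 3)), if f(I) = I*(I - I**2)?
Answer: -236982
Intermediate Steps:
r(D) = -5*D/2 (r(D) = -5*(D + D)/4 = -5*2*D/4 = -5*D/2)
-235530 - f(-11 + r(0)*(-3 - 3)) = -235530 - (-11 + (-5/2*0)*(-3 - 3))**2*(1 - (-11 + (-5/2*0)*(-3 - 3))) = -235530 - (-11 + 0*(-6))**2*(1 - (-11 + 0*(-6))) = -235530 - (-11 + 0)**2*(1 - (-11 + 0)) = -235530 - (-11)**2*(1 - 1*(-11)) = -235530 - 121*(1 + 11) = -235530 - 121*12 = -235530 - 1*1452 = -235530 - 1452 = -236982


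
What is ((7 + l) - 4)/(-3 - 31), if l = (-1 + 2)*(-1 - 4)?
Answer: 1/17 ≈ 0.058824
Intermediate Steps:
l = -5 (l = 1*(-5) = -5)
((7 + l) - 4)/(-3 - 31) = ((7 - 5) - 4)/(-3 - 31) = (2 - 4)/(-34) = -2*(-1/34) = 1/17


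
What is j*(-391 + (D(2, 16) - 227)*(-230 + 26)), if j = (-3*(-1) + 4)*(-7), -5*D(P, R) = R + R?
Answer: -11569537/5 ≈ -2.3139e+6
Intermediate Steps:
D(P, R) = -2*R/5 (D(P, R) = -(R + R)/5 = -2*R/5)
j = -49 (j = (3 + 4)*(-7) = 7*(-7) = -49)
j*(-391 + (D(2, 16) - 227)*(-230 + 26)) = -49*(-391 + (-2/5*16 - 227)*(-230 + 26)) = -49*(-391 + (-32/5 - 227)*(-204)) = -49*(-391 - 1167/5*(-204)) = -49*(-391 + 238068/5) = -49*236113/5 = -11569537/5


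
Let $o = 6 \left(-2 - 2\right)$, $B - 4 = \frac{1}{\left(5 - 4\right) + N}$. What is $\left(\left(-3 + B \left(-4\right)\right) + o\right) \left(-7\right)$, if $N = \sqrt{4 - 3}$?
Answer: $315$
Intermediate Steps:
$N = 1$ ($N = \sqrt{1} = 1$)
$B = \frac{9}{2}$ ($B = 4 + \frac{1}{\left(5 - 4\right) + 1} = 4 + \frac{1}{1 + 1} = 4 + \frac{1}{2} = \frac{9}{2} \approx 4.5$)
$o = -24$ ($o = 6 \left(-4\right) = -24$)
$\left(\left(-3 + B \left(-4\right)\right) + o\right) \left(-7\right) = \left(\left(-3 + \frac{9}{2} \left(-4\right)\right) - 24\right) \left(-7\right) = \left(\left(-3 - 18\right) - 24\right) \left(-7\right) = \left(-21 - 24\right) \left(-7\right) = \left(-45\right) \left(-7\right) = 315$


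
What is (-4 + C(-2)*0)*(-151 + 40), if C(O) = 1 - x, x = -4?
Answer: 444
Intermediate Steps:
C(O) = 5 (C(O) = 1 - 1*(-4) = 1 + 4 = 5)
(-4 + C(-2)*0)*(-151 + 40) = (-4 + 5*0)*(-151 + 40) = (-4 + 0)*(-111) = -4*(-111) = 444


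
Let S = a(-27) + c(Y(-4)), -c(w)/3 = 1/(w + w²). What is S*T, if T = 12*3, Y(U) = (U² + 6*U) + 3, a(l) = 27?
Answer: 4833/5 ≈ 966.60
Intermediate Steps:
Y(U) = 3 + U² + 6*U
T = 36
c(w) = -3/(w + w²)
S = 537/20 (S = 27 - 3/((3 + (-4)² + 6*(-4))*(1 + (3 + (-4)² + 6*(-4)))) = 27 - 3/((3 + 16 - 24)*(1 + (3 + 16 - 24))) = 27 - 3/(-5*(1 - 5)) = 27 - 3*(-⅕)/(-4) = 27 - 3*(-⅕)*(-¼) = 27 - 3/20 = 537/20 ≈ 26.850)
S*T = (537/20)*36 = 4833/5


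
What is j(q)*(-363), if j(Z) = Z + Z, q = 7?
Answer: -5082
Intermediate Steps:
j(Z) = 2*Z
j(q)*(-363) = (2*7)*(-363) = 14*(-363) = -5082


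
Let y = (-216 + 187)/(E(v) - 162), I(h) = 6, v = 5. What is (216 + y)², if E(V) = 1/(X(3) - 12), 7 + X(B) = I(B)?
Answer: 207470229121/4439449 ≈ 46733.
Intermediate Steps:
X(B) = -1 (X(B) = -7 + 6 = -1)
E(V) = -1/13 (E(V) = 1/(-1 - 12) = 1/(-13) = -1/13)
y = 377/2107 (y = (-216 + 187)/(-1/13 - 162) = -29/(-2107/13) = -29*(-13/2107) = 377/2107 ≈ 0.17893)
(216 + y)² = (216 + 377/2107)² = (455489/2107)² = 207470229121/4439449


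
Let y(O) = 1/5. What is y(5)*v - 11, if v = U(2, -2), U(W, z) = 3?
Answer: -52/5 ≈ -10.400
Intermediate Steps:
y(O) = ⅕ (y(O) = 1*(⅕) = ⅕)
v = 3
y(5)*v - 11 = (⅕)*3 - 11 = ⅗ - 11 = -52/5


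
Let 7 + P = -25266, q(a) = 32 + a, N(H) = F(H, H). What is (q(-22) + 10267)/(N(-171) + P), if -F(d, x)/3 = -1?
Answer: -10277/25270 ≈ -0.40669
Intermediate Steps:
F(d, x) = 3 (F(d, x) = -3*(-1) = 3)
N(H) = 3
P = -25273 (P = -7 - 25266 = -25273)
(q(-22) + 10267)/(N(-171) + P) = ((32 - 22) + 10267)/(3 - 25273) = (10 + 10267)/(-25270) = 10277*(-1/25270) = -10277/25270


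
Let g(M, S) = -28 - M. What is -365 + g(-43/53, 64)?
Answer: -20786/53 ≈ -392.19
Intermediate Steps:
-365 + g(-43/53, 64) = -365 + (-28 - (-43)/53) = -365 + (-28 - 1*(-43/53)) = -365 + (-28 + 43/53) = -365 - 1441/53 = -20786/53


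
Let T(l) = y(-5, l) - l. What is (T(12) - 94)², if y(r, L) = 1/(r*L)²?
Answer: 145617796801/12960000 ≈ 11236.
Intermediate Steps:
y(r, L) = 1/(L²*r²) (y(r, L) = 1/(L*r)² = 1/(L²*r²))
T(l) = -l + 1/(25*l²) (T(l) = 1/(l²*(-5)²) - l = (1/25)/l² - l = 1/(25*l²) - l = -l + 1/(25*l²))
(T(12) - 94)² = ((-1*12 + (1/25)/12²) - 94)² = ((-12 + (1/25)*(1/144)) - 94)² = ((-12 + 1/3600) - 94)² = (-43199/3600 - 94)² = (-381599/3600)² = 145617796801/12960000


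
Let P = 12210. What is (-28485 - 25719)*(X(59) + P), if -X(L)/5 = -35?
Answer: -671316540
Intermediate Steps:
X(L) = 175 (X(L) = -5*(-35) = 175)
(-28485 - 25719)*(X(59) + P) = (-28485 - 25719)*(175 + 12210) = -54204*12385 = -671316540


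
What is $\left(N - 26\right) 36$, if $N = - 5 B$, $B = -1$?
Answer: $-756$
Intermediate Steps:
$N = 5$ ($N = \left(-5\right) \left(-1\right) = 5$)
$\left(N - 26\right) 36 = \left(5 - 26\right) 36 = \left(-21\right) 36 = -756$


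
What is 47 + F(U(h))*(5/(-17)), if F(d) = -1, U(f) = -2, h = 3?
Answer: 804/17 ≈ 47.294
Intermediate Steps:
47 + F(U(h))*(5/(-17)) = 47 - 5/(-17) = 47 - 5*(-1)/17 = 47 - 1*(-5/17) = 47 + 5/17 = 804/17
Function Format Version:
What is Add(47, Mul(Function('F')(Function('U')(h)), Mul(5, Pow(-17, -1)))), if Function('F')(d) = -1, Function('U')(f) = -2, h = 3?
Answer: Rational(804, 17) ≈ 47.294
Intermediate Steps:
Add(47, Mul(Function('F')(Function('U')(h)), Mul(5, Pow(-17, -1)))) = Add(47, Mul(-1, Mul(5, Pow(-17, -1)))) = Add(47, Mul(-1, Mul(5, Rational(-1, 17)))) = Add(47, Mul(-1, Rational(-5, 17))) = Add(47, Rational(5, 17)) = Rational(804, 17)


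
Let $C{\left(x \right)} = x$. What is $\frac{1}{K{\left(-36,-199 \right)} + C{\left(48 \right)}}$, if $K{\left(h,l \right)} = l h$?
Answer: $\frac{1}{7212} \approx 0.00013866$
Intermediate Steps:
$K{\left(h,l \right)} = h l$
$\frac{1}{K{\left(-36,-199 \right)} + C{\left(48 \right)}} = \frac{1}{\left(-36\right) \left(-199\right) + 48} = \frac{1}{7164 + 48} = \frac{1}{7212}$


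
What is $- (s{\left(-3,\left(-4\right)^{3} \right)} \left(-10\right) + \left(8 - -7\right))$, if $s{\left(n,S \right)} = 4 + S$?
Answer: $-615$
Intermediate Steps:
$- (s{\left(-3,\left(-4\right)^{3} \right)} \left(-10\right) + \left(8 - -7\right)) = - (\left(4 + \left(-4\right)^{3}\right) \left(-10\right) + \left(8 - -7\right)) = - (\left(4 - 64\right) \left(-10\right) + \left(8 + 7\right)) = - (\left(-60\right) \left(-10\right) + 15) = - (600 + 15) = \left(-1\right) 615 = -615$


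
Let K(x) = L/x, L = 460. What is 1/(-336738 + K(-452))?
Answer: -113/38051509 ≈ -2.9697e-6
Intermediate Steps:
K(x) = 460/x
1/(-336738 + K(-452)) = 1/(-336738 + 460/(-452)) = 1/(-336738 + 460*(-1/452)) = 1/(-336738 - 115/113) = 1/(-38051509/113) = -113/38051509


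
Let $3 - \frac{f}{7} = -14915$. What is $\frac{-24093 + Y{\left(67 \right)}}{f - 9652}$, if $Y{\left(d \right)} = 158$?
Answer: $- \frac{23935}{94774} \approx -0.25255$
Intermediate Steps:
$f = 104426$ ($f = 21 - -104405 = 21 + 104405 = 104426$)
$\frac{-24093 + Y{\left(67 \right)}}{f - 9652} = \frac{-24093 + 158}{104426 - 9652} = - \frac{23935}{94774}$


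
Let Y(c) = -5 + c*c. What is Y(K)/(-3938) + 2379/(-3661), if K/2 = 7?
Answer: -10067753/14417018 ≈ -0.69832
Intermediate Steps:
K = 14 (K = 2*7 = 14)
Y(c) = -5 + c**2
Y(K)/(-3938) + 2379/(-3661) = (-5 + 14**2)/(-3938) + 2379/(-3661) = (-5 + 196)*(-1/3938) + 2379*(-1/3661) = 191*(-1/3938) - 2379/3661 = -191/3938 - 2379/3661 = -10067753/14417018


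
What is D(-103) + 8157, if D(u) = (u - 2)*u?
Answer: 18972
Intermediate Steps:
D(u) = u*(-2 + u) (D(u) = (-2 + u)*u = u*(-2 + u))
D(-103) + 8157 = -103*(-2 - 103) + 8157 = -103*(-105) + 8157 = 10815 + 8157 = 18972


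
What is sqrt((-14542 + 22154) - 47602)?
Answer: I*sqrt(39990) ≈ 199.98*I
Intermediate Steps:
sqrt((-14542 + 22154) - 47602) = sqrt(7612 - 47602) = sqrt(-39990) = I*sqrt(39990)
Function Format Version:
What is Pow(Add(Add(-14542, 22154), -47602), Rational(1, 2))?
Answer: Mul(I, Pow(39990, Rational(1, 2))) ≈ Mul(199.98, I)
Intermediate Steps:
Pow(Add(Add(-14542, 22154), -47602), Rational(1, 2)) = Pow(Add(7612, -47602), Rational(1, 2)) = Pow(-39990, Rational(1, 2)) = Mul(I, Pow(39990, Rational(1, 2)))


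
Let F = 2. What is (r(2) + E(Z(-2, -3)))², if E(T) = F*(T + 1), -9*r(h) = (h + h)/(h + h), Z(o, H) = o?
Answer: 361/81 ≈ 4.4568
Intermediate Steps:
r(h) = -⅑ (r(h) = -(h + h)/(9*(h + h)) = -2*h/(9*(2*h)) = -2*h*1/(2*h)/9 = -⅑*1 = -⅑)
E(T) = 2 + 2*T (E(T) = 2*(T + 1) = 2*(1 + T) = 2 + 2*T)
(r(2) + E(Z(-2, -3)))² = (-⅑ + (2 + 2*(-2)))² = (-⅑ + (2 - 4))² = (-⅑ - 2)² = (-19/9)² = 361/81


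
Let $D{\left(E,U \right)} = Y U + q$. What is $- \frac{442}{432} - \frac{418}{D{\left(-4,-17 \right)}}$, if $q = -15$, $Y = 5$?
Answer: $\frac{17047}{5400} \approx 3.1569$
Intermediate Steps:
$D{\left(E,U \right)} = -15 + 5 U$ ($D{\left(E,U \right)} = 5 U - 15 = -15 + 5 U$)
$- \frac{442}{432} - \frac{418}{D{\left(-4,-17 \right)}} = - \frac{442}{432} - \frac{418}{-15 + 5 \left(-17\right)} = \left(-442\right) \frac{1}{432} - \frac{418}{-15 - 85} = - \frac{221}{216} - \frac{418}{-100} = - \frac{221}{216} - - \frac{209}{50} = - \frac{221}{216} + \frac{209}{50} = \frac{17047}{5400}$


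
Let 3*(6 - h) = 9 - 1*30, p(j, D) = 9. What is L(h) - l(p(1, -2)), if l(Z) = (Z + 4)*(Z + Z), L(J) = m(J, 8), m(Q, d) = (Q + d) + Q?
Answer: -200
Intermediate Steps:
m(Q, d) = d + 2*Q
h = 13 (h = 6 - (9 - 1*30)/3 = 6 - (9 - 30)/3 = 6 - ⅓*(-21) = 6 + 7 = 13)
L(J) = 8 + 2*J
l(Z) = 2*Z*(4 + Z) (l(Z) = (4 + Z)*(2*Z) = 2*Z*(4 + Z))
L(h) - l(p(1, -2)) = (8 + 2*13) - 2*9*(4 + 9) = (8 + 26) - 2*9*13 = 34 - 1*234 = 34 - 234 = -200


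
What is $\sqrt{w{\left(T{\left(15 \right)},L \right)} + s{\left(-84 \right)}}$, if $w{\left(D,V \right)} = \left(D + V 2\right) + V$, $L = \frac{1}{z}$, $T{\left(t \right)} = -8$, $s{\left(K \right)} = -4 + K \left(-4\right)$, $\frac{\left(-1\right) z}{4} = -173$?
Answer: $\frac{\sqrt{38788503}}{346} \approx 18.0$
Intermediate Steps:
$z = 692$ ($z = \left(-4\right) \left(-173\right) = 692$)
$s{\left(K \right)} = -4 - 4 K$
$L = \frac{1}{692} \approx 0.0014451$
$w{\left(D,V \right)} = D + 3 V$ ($w{\left(D,V \right)} = \left(D + 2 V\right) + V = D + 3 V$)
$\sqrt{w{\left(T{\left(15 \right)},L \right)} + s{\left(-84 \right)}} = \sqrt{\left(-8 + 3 \cdot \frac{1}{692}\right) - -332} = \sqrt{\left(-8 + \frac{3}{692}\right) + \left(-4 + 336\right)} = \sqrt{- \frac{5533}{692} + 332} = \sqrt{\frac{224211}{692}} = \frac{\sqrt{38788503}}{346}$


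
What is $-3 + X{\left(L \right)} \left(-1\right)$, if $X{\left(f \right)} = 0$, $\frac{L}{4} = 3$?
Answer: $-3$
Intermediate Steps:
$L = 12$ ($L = 4 \cdot 3 = 12$)
$-3 + X{\left(L \right)} \left(-1\right) = -3 + 0 \left(-1\right) = -3 + 0 = -3$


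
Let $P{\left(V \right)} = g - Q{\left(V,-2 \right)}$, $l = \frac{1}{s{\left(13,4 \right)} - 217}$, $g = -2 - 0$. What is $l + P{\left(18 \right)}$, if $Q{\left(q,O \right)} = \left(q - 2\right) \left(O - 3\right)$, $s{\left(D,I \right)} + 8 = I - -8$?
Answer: $\frac{16613}{213} \approx 77.995$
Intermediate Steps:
$s{\left(D,I \right)} = I$ ($s{\left(D,I \right)} = -8 + \left(I - -8\right) = -8 + \left(I + 8\right) = -8 + \left(8 + I\right) = I$)
$Q{\left(q,O \right)} = \left(-3 + O\right) \left(-2 + q\right)$ ($Q{\left(q,O \right)} = \left(-2 + q\right) \left(-3 + O\right) = \left(-3 + O\right) \left(-2 + q\right)$)
$g = -2$ ($g = -2 + 0 = -2$)
$l = - \frac{1}{213}$ ($l = \frac{1}{4 - 217} = \frac{1}{-213} = - \frac{1}{213} \approx -0.0046948$)
$P{\left(V \right)} = -12 + 5 V$ ($P{\left(V \right)} = -2 - \left(6 - 3 V - -4 - 2 V\right) = -2 - \left(6 - 3 V + 4 - 2 V\right) = -2 - \left(10 - 5 V\right) = -2 + \left(-10 + 5 V\right) = -12 + 5 V$)
$l + P{\left(18 \right)} = - \frac{1}{213} + \left(-12 + 5 \cdot 18\right) = - \frac{1}{213} + \left(-12 + 90\right) = - \frac{1}{213} + 78 = \frac{16613}{213}$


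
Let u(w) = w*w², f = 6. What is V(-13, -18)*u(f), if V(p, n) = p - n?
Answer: 1080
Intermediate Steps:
u(w) = w³
V(-13, -18)*u(f) = (-13 - 1*(-18))*6³ = (-13 + 18)*216 = 5*216 = 1080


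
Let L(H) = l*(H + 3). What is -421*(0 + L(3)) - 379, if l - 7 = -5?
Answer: -5431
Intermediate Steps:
l = 2 (l = 7 - 5 = 2)
L(H) = 6 + 2*H (L(H) = 2*(H + 3) = 2*(3 + H) = 6 + 2*H)
-421*(0 + L(3)) - 379 = -421*(0 + (6 + 2*3)) - 379 = -421*(0 + (6 + 6)) - 379 = -421*(0 + 12) - 379 = -421*12 - 379 = -5052 - 379 = -5431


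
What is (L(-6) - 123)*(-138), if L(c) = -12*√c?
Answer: 16974 + 1656*I*√6 ≈ 16974.0 + 4056.4*I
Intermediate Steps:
(L(-6) - 123)*(-138) = (-12*I*√6 - 123)*(-138) = (-123 - 12*I*√6)*(-138) = 16974 + 1656*I*√6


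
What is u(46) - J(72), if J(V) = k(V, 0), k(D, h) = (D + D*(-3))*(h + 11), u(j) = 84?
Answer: 1668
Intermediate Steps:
k(D, h) = -2*D*(11 + h) (k(D, h) = (D - 3*D)*(11 + h) = (-2*D)*(11 + h) = -2*D*(11 + h))
J(V) = -22*V (J(V) = -2*V*(11 + 0) = -2*V*11 = -22*V)
u(46) - J(72) = 84 - (-22)*72 = 84 - 1*(-1584) = 84 + 1584 = 1668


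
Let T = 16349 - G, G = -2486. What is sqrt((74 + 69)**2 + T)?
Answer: 2*sqrt(9821) ≈ 198.20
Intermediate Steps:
T = 18835 (T = 16349 - 1*(-2486) = 16349 + 2486 = 18835)
sqrt((74 + 69)**2 + T) = sqrt((74 + 69)**2 + 18835) = sqrt(143**2 + 18835) = sqrt(20449 + 18835) = sqrt(39284) = 2*sqrt(9821)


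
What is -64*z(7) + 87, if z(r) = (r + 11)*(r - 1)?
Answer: -6825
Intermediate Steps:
z(r) = (-1 + r)*(11 + r) (z(r) = (11 + r)*(-1 + r) = (-1 + r)*(11 + r))
-64*z(7) + 87 = -64*(-11 + 7² + 10*7) + 87 = -64*(-11 + 49 + 70) + 87 = -64*108 + 87 = -6912 + 87 = -6825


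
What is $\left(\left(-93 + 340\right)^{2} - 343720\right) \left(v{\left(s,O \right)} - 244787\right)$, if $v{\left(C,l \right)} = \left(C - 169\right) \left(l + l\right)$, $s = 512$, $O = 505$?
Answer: $-28735594173$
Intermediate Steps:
$v{\left(C,l \right)} = 2 l \left(-169 + C\right)$ ($v{\left(C,l \right)} = \left(-169 + C\right) 2 l = 2 l \left(-169 + C\right)$)
$\left(\left(-93 + 340\right)^{2} - 343720\right) \left(v{\left(s,O \right)} - 244787\right) = \left(\left(-93 + 340\right)^{2} - 343720\right) \left(2 \cdot 505 \left(-169 + 512\right) - 244787\right) = \left(247^{2} - 343720\right) \left(2 \cdot 505 \cdot 343 - 244787\right) = \left(61009 - 343720\right) \left(346430 - 244787\right) = \left(-282711\right) 101643 = -28735594173$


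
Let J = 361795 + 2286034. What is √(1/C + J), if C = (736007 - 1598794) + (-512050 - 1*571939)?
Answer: √2508776137946074282/973388 ≈ 1627.2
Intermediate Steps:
J = 2647829
C = -1946776 (C = -862787 + (-512050 - 571939) = -862787 - 1083989 = -1946776)
√(1/C + J) = √(1/(-1946776) + 2647829) = √(-1/1946776 + 2647829) = √(5154729949303/1946776) = √2508776137946074282/973388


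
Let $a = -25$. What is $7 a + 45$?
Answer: $-130$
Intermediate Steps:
$7 a + 45 = 7 \left(-25\right) + 45 = -175 + 45 = -130$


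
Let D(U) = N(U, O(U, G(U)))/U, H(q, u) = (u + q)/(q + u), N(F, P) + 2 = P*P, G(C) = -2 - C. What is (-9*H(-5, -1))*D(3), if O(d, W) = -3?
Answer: -21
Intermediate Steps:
N(F, P) = -2 + P**2 (N(F, P) = -2 + P*P = -2 + P**2)
H(q, u) = 1 (H(q, u) = (q + u)/(q + u) = 1)
D(U) = 7/U (D(U) = (-2 + (-3)**2)/U = (-2 + 9)/U = 7/U)
(-9*H(-5, -1))*D(3) = (-9*1)*(7/3) = -63/3 = -9*7/3 = -21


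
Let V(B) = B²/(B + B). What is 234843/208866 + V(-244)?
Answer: -1202229/9946 ≈ -120.88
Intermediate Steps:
V(B) = B/2 (V(B) = B²/((2*B)) = (1/(2*B))*B² = B/2)
234843/208866 + V(-244) = 234843/208866 + (½)*(-244) = 234843*(1/208866) - 122 = 11183/9946 - 122 = -1202229/9946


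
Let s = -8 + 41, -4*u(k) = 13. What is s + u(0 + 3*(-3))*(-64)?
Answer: 241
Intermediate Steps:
u(k) = -13/4 (u(k) = -¼*13 = -13/4)
s = 33
s + u(0 + 3*(-3))*(-64) = 33 - 13/4*(-64) = 33 + 208 = 241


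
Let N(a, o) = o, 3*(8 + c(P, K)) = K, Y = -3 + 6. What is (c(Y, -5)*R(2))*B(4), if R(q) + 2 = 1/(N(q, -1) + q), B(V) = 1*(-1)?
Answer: -29/3 ≈ -9.6667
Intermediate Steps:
Y = 3
c(P, K) = -8 + K/3
B(V) = -1
R(q) = -2 + 1/(-1 + q)
(c(Y, -5)*R(2))*B(4) = ((-8 + (1/3)*(-5))*((3 - 2*2)/(-1 + 2)))*(-1) = ((-8 - 5/3)*((3 - 4)/1))*(-1) = -29*(-1)/3*(-1) = -29/3*(-1)*(-1) = (29/3)*(-1) = -29/3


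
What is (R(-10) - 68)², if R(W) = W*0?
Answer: 4624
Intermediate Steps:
R(W) = 0
(R(-10) - 68)² = (0 - 68)² = (-68)² = 4624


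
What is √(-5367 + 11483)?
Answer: 2*√1529 ≈ 78.205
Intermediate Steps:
√(-5367 + 11483) = √6116 = 2*√1529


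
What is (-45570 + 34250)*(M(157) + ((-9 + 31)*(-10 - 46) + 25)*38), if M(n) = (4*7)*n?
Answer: 469440400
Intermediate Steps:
M(n) = 28*n
(-45570 + 34250)*(M(157) + ((-9 + 31)*(-10 - 46) + 25)*38) = (-45570 + 34250)*(28*157 + ((-9 + 31)*(-10 - 46) + 25)*38) = -11320*(4396 + (22*(-56) + 25)*38) = -11320*(4396 + (-1232 + 25)*38) = -11320*(4396 - 1207*38) = -11320*(4396 - 45866) = -11320*(-41470) = 469440400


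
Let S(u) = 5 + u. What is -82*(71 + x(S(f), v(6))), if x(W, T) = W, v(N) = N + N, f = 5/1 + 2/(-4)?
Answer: -6601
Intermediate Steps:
f = 9/2 (f = 5*1 + 2*(-¼) = 5 - ½ = 9/2 ≈ 4.5000)
v(N) = 2*N
-82*(71 + x(S(f), v(6))) = -82*(71 + (5 + 9/2)) = -82*(71 + 19/2) = -82*161/2 = -6601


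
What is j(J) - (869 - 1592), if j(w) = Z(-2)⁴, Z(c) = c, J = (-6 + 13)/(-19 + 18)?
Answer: 739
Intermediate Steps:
J = -7 (J = 7/(-1) = 7*(-1) = -7)
j(w) = 16 (j(w) = (-2)⁴ = 16)
j(J) - (869 - 1592) = 16 - (869 - 1592) = 16 - 1*(-723) = 16 + 723 = 739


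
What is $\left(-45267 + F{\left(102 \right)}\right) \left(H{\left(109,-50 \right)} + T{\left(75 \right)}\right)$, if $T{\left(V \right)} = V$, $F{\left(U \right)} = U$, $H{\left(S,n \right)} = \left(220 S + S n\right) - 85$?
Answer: $-836455800$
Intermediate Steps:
$H{\left(S,n \right)} = -85 + 220 S + S n$
$\left(-45267 + F{\left(102 \right)}\right) \left(H{\left(109,-50 \right)} + T{\left(75 \right)}\right) = \left(-45267 + 102\right) \left(\left(-85 + 220 \cdot 109 + 109 \left(-50\right)\right) + 75\right) = - 45165 \left(\left(-85 + 23980 - 5450\right) + 75\right) = - 45165 \left(18445 + 75\right) = \left(-45165\right) 18520 = -836455800$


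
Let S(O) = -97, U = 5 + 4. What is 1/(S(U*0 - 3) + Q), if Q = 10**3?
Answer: 1/903 ≈ 0.0011074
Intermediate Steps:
U = 9
Q = 1000
1/(S(U*0 - 3) + Q) = 1/(-97 + 1000) = 1/903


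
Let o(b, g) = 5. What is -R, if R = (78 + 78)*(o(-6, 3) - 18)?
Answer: 2028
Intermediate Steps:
R = -2028 (R = (78 + 78)*(5 - 18) = 156*(-13) = -2028)
-R = -1*(-2028) = 2028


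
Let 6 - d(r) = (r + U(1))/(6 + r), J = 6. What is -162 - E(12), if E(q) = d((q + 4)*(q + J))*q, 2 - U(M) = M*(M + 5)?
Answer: -10898/49 ≈ -222.41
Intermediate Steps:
U(M) = 2 - M*(5 + M) (U(M) = 2 - M*(M + 5) = 2 - M*(5 + M))
d(r) = 6 - (-4 + r)/(6 + r) (d(r) = 6 - (r + (2 - 1*1² - 5*1))/(6 + r) = 6 - (r + (2 - 1*1 - 5))/(6 + r) = 6 - (r + (2 - 1 - 5))/(6 + r) = 6 - (r - 4)/(6 + r) = 6 - (-4 + r)/(6 + r))
E(q) = 5*q*(8 + (4 + q)*(6 + q))/(6 + (4 + q)*(6 + q)) (E(q) = (5*(8 + (q + 4)*(q + 6))/(6 + (q + 4)*(q + 6)))*q = (5*(8 + (4 + q)*(6 + q))/(6 + (4 + q)*(6 + q)))*q = 5*q*(8 + (4 + q)*(6 + q))/(6 + (4 + q)*(6 + q)))
-162 - E(12) = -162 - 5*12*(32 + 12² + 10*12)/(30 + 12² + 10*12) = -162 - 5*12*(32 + 144 + 120)/(30 + 144 + 120) = -162 - 5*12*296/294 = -162 - 1*2960/49 = -162 - 2960/49 = -10898/49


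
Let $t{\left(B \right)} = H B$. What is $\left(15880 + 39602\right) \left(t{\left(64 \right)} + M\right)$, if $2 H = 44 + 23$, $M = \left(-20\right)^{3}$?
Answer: $-324902592$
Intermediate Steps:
$M = -8000$
$H = \frac{67}{2}$ ($H = \frac{44 + 23}{2} = \frac{1}{2} \cdot 67 = \frac{67}{2} \approx 33.5$)
$t{\left(B \right)} = \frac{67 B}{2}$
$\left(15880 + 39602\right) \left(t{\left(64 \right)} + M\right) = \left(15880 + 39602\right) \left(\frac{67}{2} \cdot 64 - 8000\right) = 55482 \left(2144 - 8000\right) = 55482 \left(-5856\right) = -324902592$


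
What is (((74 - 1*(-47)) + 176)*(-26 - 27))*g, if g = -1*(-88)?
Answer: -1385208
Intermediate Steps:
g = 88
(((74 - 1*(-47)) + 176)*(-26 - 27))*g = (((74 - 1*(-47)) + 176)*(-26 - 27))*88 = (((74 + 47) + 176)*(-53))*88 = ((121 + 176)*(-53))*88 = (297*(-53))*88 = -15741*88 = -1385208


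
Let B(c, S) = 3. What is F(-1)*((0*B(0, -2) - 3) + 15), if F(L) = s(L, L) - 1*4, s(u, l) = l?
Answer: -60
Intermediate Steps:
F(L) = -4 + L (F(L) = L - 1*4 = L - 4 = -4 + L)
F(-1)*((0*B(0, -2) - 3) + 15) = (-4 - 1)*((0*3 - 3) + 15) = -5*((0 - 3) + 15) = -5*(-3 + 15) = -5*12 = -60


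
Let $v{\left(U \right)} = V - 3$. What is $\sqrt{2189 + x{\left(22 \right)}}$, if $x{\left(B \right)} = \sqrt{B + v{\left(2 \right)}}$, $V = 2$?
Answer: $\sqrt{2189 + \sqrt{21}} \approx 46.836$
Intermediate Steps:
$v{\left(U \right)} = -1$ ($v{\left(U \right)} = 2 - 3 = -1$)
$x{\left(B \right)} = \sqrt{-1 + B}$ ($x{\left(B \right)} = \sqrt{B - 1} = \sqrt{-1 + B}$)
$\sqrt{2189 + x{\left(22 \right)}} = \sqrt{2189 + \sqrt{-1 + 22}} = \sqrt{2189 + \sqrt{21}}$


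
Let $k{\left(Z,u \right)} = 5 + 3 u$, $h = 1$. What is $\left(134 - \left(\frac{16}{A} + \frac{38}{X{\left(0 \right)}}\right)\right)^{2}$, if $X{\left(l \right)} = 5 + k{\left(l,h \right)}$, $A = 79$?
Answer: $\frac{18065510464}{1054729} \approx 17128.0$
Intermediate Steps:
$X{\left(l \right)} = 13$ ($X{\left(l \right)} = 5 + \left(5 + 3 \cdot 1\right) = 5 + \left(5 + 3\right) = 5 + 8 = 13$)
$\left(134 - \left(\frac{16}{A} + \frac{38}{X{\left(0 \right)}}\right)\right)^{2} = \left(134 - \left(\frac{16}{79} + \frac{38}{13}\right)\right)^{2} = \left(134 - \frac{3210}{1027}\right)^{2} = \left(\frac{134408}{1027}\right)^{2} = \frac{18065510464}{1054729}$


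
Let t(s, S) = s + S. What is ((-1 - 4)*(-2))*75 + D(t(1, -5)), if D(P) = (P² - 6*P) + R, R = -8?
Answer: 782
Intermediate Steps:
t(s, S) = S + s
D(P) = -8 + P² - 6*P (D(P) = (P² - 6*P) - 8 = -8 + P² - 6*P)
((-1 - 4)*(-2))*75 + D(t(1, -5)) = ((-1 - 4)*(-2))*75 + (-8 + (-5 + 1)² - 6*(-5 + 1)) = -5*(-2)*75 + (-8 + (-4)² - 6*(-4)) = 10*75 + (-8 + 16 + 24) = 750 + 32 = 782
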